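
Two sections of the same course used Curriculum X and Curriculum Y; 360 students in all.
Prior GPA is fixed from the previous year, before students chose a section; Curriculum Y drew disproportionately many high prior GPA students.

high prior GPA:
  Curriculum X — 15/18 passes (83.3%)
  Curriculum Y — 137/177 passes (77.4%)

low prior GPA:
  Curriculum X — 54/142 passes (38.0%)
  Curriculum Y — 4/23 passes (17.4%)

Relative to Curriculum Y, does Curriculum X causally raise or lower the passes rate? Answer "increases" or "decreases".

increases

Here prior GPA band is a common cause — it drives both which teaching method a case falls under and the outcome. The crude comparison mixes populations; the stratum-specific rates are the causally relevant ones.
Within each level — high prior GPA: 83.3% vs 77.4%; low prior GPA: 38.0% vs 17.4% — Curriculum X is higher every time.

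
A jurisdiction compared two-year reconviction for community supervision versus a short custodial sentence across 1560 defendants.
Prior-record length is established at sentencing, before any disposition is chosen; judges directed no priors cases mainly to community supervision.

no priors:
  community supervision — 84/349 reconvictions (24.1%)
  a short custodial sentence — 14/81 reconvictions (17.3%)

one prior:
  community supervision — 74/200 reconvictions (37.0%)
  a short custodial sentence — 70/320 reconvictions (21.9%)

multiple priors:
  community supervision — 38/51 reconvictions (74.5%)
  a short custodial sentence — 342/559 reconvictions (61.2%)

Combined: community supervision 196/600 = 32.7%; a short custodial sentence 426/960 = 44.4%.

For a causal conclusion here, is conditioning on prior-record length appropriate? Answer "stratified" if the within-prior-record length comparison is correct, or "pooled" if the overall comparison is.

The prior-record length-specific comparison favours a short custodial sentence throughout, but the pooled figures favour community supervision. The question is whether to condition on prior-record length.
Since prior-record length is a pre-existing factor (not a product of the disposition) and it affects the outcome on its own, it is a confounder. The stratified rates, not the pooled rate, identify the causal effect.
Within each level — no priors: 24.1% vs 17.3%; one prior: 37.0% vs 21.9%; multiple priors: 74.5% vs 61.2% — a short custodial sentence is lower every time.

stratified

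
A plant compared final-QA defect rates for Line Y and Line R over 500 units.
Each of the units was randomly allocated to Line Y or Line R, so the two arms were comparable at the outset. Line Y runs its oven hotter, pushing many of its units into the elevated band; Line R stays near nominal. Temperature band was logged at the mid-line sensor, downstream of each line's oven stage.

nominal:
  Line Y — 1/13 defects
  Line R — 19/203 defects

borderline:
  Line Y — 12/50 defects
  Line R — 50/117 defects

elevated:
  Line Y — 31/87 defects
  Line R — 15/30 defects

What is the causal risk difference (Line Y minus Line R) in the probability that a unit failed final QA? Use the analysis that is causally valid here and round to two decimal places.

+0.05

In-process temperature band is recorded after the line and is itself shifted by it — it sits on the causal path from line to outcome. Conditioning on a mediator would strip out part of the effect we want; the pooled comparison gives the total causal effect.
The causal difference is the pooled difference: 0.293 − 0.240 = +0.053.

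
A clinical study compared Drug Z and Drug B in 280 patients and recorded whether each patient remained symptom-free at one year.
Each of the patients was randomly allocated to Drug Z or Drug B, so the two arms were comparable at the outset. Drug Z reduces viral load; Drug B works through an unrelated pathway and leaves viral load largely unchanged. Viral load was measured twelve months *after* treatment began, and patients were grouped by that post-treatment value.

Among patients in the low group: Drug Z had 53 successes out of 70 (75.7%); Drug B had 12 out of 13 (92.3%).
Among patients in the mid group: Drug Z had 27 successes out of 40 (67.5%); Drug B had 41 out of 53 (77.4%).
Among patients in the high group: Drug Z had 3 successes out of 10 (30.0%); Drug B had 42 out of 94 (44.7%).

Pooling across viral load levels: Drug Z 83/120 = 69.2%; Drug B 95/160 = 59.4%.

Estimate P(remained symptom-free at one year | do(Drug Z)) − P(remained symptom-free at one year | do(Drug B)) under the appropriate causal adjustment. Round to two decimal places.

Within every viral load level Drug B has the higher rate, yet pooled Drug Z does — Simpson's reversal.
Viral load is downstream of the drug. One should not condition on a consequence of treatment, so the overall rates are the right comparison.
The causal difference is the pooled difference: 0.692 − 0.594 = +0.098.

+0.10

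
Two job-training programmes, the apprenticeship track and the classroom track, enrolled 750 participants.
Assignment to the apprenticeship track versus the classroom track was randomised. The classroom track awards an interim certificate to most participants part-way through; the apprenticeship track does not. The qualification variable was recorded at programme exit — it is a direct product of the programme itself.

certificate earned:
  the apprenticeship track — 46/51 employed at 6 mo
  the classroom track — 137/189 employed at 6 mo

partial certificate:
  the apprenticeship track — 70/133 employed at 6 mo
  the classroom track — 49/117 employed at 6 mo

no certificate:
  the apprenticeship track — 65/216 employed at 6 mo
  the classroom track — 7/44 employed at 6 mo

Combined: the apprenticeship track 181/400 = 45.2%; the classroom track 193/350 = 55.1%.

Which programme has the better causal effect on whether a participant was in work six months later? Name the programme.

the classroom track

Because the programme influences qualification attained during the programme, qualification attained during the programme is a post-treatment mediator, not a confounder. Stratifying on it would bias the estimate; the causal effect is the crude pooled difference.
Pooled: the apprenticeship track 45.2% vs the classroom track 55.1%; the classroom track is higher overall.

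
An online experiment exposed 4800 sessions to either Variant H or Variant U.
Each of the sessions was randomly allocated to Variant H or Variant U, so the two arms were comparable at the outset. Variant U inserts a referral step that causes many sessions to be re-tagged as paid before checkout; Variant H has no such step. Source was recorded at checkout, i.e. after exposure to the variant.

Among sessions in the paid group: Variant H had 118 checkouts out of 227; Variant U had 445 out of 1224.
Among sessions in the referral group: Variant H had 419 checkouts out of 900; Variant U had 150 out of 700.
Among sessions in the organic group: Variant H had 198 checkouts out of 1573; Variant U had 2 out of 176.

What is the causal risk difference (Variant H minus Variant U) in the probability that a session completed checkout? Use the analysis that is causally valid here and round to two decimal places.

The stratified and pooled comparisons disagree (Variant H wins within each traffic source; Variant U wins overall), so the answer turns on the causal role of traffic source.
Traffic source lies on the pathway variant → traffic source → outcome, so adjusting for it blocks the indirect effect. For the total causal effect of variant, use the unadjusted pooled rates.
The causal difference is the pooled difference: 0.272 − 0.284 = -0.012.

-0.01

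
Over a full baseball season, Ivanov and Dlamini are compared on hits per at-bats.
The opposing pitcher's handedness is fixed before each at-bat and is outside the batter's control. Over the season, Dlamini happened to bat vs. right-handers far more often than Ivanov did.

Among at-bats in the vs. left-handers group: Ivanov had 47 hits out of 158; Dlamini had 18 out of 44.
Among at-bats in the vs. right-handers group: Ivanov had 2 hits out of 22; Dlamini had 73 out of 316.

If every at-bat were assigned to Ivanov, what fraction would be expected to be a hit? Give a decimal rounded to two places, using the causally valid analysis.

The pitcher handedness-specific comparison favours Dlamini throughout, but the pooled figures favour Ivanov. The question is whether to condition on pitcher handedness.
Nothing the player does changes pitcher handedness; the imbalance is an allocation artefact. With pitcher handedness also predicting the outcome, the pooled figure is confounded, and the within-stratum comparison is the causal one.
Standardising Ivanov to the population pitcher handedness mix: 0.374·47/158 + 0.626·2/22 = 0.168.

0.17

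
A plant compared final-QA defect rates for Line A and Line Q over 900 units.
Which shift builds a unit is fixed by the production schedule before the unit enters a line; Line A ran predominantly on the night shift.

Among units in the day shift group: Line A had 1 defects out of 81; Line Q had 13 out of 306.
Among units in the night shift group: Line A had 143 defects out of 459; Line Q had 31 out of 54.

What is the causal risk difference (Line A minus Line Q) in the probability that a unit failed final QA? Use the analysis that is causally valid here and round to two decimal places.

Here shift is a common cause — it drives both which line a case falls under and the outcome. The crude comparison mixes populations; the stratum-specific rates are the causally relevant ones.
Adjusting over the population distribution of shift: 0.430·(0.012−0.042) + 0.570·(0.312−0.574) = -0.163.

-0.16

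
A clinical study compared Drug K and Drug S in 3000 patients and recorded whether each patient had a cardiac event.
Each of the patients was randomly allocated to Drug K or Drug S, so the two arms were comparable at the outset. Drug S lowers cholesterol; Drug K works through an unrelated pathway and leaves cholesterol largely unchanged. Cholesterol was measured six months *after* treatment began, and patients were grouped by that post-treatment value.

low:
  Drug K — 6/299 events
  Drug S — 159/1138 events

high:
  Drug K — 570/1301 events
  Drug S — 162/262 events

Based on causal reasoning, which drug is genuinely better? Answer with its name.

Drug S

Within every cholesterol level Drug K has the lower rate, yet pooled Drug S does — Simpson's reversal.
Because the drug influences cholesterol, cholesterol is a post-treatment mediator, not a confounder. Stratifying on it would bias the estimate; the causal effect is the crude pooled difference.
Pooled: Drug K 36.0% vs Drug S 22.9%; Drug S is lower overall.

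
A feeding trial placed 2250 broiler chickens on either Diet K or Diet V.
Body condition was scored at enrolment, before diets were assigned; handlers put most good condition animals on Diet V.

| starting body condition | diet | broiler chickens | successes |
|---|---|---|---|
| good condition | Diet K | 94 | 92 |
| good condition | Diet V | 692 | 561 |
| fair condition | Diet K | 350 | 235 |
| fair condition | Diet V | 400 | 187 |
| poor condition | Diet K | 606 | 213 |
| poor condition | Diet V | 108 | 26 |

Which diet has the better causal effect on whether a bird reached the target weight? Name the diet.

Diet K

The stratified and pooled comparisons disagree (Diet K wins within each starting body condition; Diet V wins overall), so the answer turns on the causal role of starting body condition.
Starting body condition satisfies the back-door criterion: it is not a descendant of the diet, and it blocks the spurious path from diet to outcome. Adjusting for it (i.e., using the within-starting body condition rates) gives the causal effect.
Within each level — good condition: 97.9% vs 81.1%; fair condition: 67.1% vs 46.8%; poor condition: 35.1% vs 24.1% — Diet K is higher every time.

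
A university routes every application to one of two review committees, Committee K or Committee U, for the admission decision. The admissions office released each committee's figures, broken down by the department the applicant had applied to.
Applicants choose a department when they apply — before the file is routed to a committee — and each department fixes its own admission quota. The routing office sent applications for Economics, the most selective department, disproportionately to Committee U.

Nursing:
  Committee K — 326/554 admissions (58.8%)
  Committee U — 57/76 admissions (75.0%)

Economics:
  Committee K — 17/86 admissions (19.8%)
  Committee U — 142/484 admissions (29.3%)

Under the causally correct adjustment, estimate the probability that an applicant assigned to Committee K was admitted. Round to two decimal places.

Department satisfies the back-door criterion: it is not a descendant of the review committee, and it blocks the spurious path from review committee to outcome. Adjusting for it (i.e., using the within-department rates) gives the causal effect.
Standardising Committee K to the population department mix: 0.525·326/554 + 0.475·17/86 = 0.403.

0.40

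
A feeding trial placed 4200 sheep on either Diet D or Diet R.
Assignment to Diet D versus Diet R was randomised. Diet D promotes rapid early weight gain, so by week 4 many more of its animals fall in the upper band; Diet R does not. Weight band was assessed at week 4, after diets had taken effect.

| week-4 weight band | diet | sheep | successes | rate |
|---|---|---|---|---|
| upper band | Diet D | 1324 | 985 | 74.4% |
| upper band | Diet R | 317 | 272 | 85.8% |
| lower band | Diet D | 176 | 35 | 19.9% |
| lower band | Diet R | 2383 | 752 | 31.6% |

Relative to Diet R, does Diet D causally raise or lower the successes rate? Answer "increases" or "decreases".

Week-4 weight band here is a post-treatment variable shaped by the diet; conditioning on it would introduce bias rather than remove it. The overall comparison is the causal one.
Pooled: Diet D 68.0% vs Diet R 37.9%; Diet D is higher overall.

increases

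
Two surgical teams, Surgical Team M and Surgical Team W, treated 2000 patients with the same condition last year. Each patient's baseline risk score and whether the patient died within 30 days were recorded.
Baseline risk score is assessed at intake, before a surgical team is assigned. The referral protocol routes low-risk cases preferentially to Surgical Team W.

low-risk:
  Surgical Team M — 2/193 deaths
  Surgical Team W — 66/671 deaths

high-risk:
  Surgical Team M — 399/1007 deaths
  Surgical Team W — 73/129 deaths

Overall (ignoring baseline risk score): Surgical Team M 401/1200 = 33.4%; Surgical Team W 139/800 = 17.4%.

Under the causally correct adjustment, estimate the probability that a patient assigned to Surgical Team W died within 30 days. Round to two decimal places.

0.36

Surgical Team M is lower inside every baseline risk score stratum but Surgical Team W is lower in aggregate. Whether to stratify depends on how baseline risk score relates to the surgical team.
Since baseline risk score is a pre-existing factor (not a product of the surgical team) and it affects the outcome on its own, it is a confounder. The stratified rates, not the pooled rate, identify the causal effect.
Standardising Surgical Team W to the population baseline risk score mix: 0.432·66/671 + 0.568·73/129 = 0.364.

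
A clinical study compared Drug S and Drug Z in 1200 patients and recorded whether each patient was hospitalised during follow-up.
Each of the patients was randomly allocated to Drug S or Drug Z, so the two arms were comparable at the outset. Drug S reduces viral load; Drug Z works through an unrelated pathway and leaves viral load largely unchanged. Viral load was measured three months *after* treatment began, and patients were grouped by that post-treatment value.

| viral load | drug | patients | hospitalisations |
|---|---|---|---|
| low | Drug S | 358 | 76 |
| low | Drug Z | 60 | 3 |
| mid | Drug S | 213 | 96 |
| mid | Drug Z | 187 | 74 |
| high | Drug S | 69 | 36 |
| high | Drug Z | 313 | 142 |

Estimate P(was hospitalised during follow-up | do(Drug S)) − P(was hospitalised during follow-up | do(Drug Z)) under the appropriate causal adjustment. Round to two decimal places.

Viral load is downstream of the drug. One should not condition on a consequence of treatment, so the overall rates are the right comparison.
The causal difference is the pooled difference: 0.325 − 0.391 = -0.066.

-0.07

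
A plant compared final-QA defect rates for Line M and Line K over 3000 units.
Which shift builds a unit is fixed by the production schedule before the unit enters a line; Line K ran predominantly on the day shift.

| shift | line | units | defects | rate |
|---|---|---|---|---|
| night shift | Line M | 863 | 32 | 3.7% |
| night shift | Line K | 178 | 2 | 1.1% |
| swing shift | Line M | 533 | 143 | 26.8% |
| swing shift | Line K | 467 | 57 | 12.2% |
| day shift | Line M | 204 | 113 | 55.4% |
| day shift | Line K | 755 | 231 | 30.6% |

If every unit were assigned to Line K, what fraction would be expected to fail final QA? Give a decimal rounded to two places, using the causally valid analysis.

Within every shift level Line K has the lower rate, yet pooled Line M does — Simpson's reversal.
Shift satisfies the back-door criterion: it is not a descendant of the line, and it blocks the spurious path from line to outcome. Adjusting for it (i.e., using the within-shift rates) gives the causal effect.
Standardising Line K to the population shift mix: 0.347·2/178 + 0.333·57/467 + 0.320·231/755 = 0.142.

0.14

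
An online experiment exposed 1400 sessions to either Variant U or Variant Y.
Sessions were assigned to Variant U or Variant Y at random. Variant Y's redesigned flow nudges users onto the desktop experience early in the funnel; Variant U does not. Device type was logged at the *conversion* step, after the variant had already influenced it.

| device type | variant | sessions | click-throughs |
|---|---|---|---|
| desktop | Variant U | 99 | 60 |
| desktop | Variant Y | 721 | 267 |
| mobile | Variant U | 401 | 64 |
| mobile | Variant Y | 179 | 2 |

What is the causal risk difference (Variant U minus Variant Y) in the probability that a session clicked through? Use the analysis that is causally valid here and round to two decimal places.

Stratifying would compare variants among sessions the variants themselves sorted into device type groups — a form of selection on an intermediate. The unconditioned pooled rates give the total causal effect.
The causal difference is the pooled difference: 0.248 − 0.299 = -0.051.

-0.05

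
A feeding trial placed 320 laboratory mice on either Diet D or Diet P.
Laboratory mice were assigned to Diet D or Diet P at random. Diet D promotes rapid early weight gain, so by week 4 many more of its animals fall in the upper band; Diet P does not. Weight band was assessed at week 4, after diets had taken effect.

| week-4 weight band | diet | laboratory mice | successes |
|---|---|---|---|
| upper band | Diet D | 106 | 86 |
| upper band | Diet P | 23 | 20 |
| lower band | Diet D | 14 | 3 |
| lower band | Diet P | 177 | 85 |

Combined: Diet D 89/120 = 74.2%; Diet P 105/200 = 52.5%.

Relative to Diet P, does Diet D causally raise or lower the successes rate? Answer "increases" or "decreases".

Week-4 weight band here is a post-treatment variable shaped by the diet; conditioning on it would introduce bias rather than remove it. The overall comparison is the causal one.
Pooled: Diet D 74.2% vs Diet P 52.5%; Diet D is higher overall.

increases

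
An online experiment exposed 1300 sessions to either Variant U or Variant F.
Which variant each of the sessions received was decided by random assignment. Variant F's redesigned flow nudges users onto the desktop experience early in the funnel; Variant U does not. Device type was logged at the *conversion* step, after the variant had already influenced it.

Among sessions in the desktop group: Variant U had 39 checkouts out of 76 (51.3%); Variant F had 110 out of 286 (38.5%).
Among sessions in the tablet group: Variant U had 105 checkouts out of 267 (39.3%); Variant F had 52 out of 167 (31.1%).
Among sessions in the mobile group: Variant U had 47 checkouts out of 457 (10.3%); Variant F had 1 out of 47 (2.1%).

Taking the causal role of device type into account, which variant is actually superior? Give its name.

The stratified and pooled comparisons disagree (Variant U wins within each device type; Variant F wins overall), so the answer turns on the causal role of device type.
Device type lies on the pathway variant → device type → outcome, so adjusting for it blocks the indirect effect. For the total causal effect of variant, use the unadjusted pooled rates.
Pooled: Variant U 23.9% vs Variant F 32.6%; Variant F is higher overall.

Variant F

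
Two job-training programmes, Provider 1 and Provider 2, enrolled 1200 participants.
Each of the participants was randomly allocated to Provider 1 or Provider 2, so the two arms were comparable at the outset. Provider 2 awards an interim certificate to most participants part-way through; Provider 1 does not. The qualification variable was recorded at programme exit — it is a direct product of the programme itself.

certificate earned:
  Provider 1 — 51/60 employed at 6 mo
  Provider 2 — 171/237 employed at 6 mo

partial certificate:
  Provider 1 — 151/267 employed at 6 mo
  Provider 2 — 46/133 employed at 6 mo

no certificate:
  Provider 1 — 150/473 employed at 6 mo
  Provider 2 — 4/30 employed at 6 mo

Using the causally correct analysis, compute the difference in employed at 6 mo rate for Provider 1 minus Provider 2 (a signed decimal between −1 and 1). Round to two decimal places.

-0.11

Because the programme influences qualification attained during the programme, qualification attained during the programme is a post-treatment mediator, not a confounder. Stratifying on it would bias the estimate; the causal effect is the crude pooled difference.
The causal difference is the pooled difference: 0.440 − 0.552 = -0.113.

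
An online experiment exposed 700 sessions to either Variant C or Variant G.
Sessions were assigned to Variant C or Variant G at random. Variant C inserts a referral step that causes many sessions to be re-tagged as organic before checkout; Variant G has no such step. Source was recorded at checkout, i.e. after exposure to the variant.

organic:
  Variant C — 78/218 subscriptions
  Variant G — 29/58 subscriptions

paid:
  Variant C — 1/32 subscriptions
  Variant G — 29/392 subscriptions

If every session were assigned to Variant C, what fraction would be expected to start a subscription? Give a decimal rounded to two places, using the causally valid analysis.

0.32

Traffic source here is a post-treatment variable shaped by the variant; conditioning on it would introduce bias rather than remove it. The overall comparison is the causal one.
So P(outcome | do(Variant C)) is just the pooled rate for Variant C: 79/250 = 0.316.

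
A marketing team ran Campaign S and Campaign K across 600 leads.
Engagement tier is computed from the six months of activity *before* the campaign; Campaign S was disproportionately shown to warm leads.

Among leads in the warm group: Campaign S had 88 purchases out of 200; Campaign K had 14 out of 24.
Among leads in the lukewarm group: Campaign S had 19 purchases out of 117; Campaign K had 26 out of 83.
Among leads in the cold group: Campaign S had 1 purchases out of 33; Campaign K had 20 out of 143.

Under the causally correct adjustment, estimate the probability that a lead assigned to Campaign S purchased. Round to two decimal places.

Within every engagement tier level Campaign K has the higher rate, yet pooled Campaign S does — Simpson's reversal.
Engagement tier differs across campaigns for reasons unrelated to any effect of the campaign itself, and it separately predicts the outcome — a classic confounder. We must compare within engagement tier levels.
Standardising Campaign S to the population engagement tier mix: 0.373·88/200 + 0.333·19/117 + 0.293·1/33 = 0.227.

0.23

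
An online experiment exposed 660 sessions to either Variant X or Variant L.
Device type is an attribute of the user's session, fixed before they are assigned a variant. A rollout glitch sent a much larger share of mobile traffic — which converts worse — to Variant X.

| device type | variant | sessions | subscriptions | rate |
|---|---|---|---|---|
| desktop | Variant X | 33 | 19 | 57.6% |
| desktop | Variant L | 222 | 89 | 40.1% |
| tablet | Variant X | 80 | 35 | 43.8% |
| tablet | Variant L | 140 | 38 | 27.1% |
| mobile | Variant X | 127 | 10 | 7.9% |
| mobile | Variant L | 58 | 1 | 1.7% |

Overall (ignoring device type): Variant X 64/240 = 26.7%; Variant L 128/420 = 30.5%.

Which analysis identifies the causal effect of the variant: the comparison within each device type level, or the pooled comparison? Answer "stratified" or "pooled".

stratified

Device type differs across variants for reasons unrelated to any effect of the variant itself, and it separately predicts the outcome — a classic confounder. We must compare within device type levels.
Within each level — desktop: 57.6% vs 40.1%; tablet: 43.8% vs 27.1%; mobile: 7.9% vs 1.7% — Variant X is higher every time.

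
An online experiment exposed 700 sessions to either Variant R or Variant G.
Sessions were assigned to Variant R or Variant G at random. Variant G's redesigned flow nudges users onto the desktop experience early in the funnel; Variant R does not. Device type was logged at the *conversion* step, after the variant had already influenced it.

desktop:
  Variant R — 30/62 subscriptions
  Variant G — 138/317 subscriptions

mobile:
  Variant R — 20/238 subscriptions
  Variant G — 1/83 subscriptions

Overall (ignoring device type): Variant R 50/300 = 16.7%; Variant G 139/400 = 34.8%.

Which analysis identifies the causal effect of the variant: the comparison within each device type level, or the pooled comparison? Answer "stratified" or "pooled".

pooled

Variant R is higher inside every device type stratum but Variant G is higher in aggregate. Whether to stratify depends on how device type relates to the variant.
Device type lies on the pathway variant → device type → outcome, so adjusting for it blocks the indirect effect. For the total causal effect of variant, use the unadjusted pooled rates.
Pooled: Variant R 16.7% vs Variant G 34.8%; Variant G is higher overall.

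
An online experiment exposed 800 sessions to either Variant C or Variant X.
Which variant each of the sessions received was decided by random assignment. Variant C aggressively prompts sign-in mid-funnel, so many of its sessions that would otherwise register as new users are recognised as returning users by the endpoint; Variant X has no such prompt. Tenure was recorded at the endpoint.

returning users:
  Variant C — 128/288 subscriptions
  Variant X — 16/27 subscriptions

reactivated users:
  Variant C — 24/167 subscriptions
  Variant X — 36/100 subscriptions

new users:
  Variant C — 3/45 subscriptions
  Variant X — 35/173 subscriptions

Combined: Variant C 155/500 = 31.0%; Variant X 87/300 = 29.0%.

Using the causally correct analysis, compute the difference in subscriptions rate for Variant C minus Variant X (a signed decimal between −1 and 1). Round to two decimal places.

User tenure is downstream of the variant. One should not condition on a consequence of treatment, so the overall rates are the right comparison.
The causal difference is the pooled difference: 0.310 − 0.290 = +0.020.

+0.02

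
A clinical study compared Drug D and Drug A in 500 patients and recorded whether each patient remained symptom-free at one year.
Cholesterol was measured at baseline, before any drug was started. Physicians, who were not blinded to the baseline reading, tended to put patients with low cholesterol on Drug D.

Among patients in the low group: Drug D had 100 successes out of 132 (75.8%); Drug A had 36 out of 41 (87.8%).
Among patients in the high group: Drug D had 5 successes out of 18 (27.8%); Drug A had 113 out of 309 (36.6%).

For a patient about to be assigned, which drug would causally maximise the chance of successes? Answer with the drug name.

Drug A

Within every cholesterol level Drug A has the higher rate, yet pooled Drug D does — Simpson's reversal.
Here cholesterol is a common cause — it drives both which drug a case falls under and the outcome. The crude comparison mixes populations; the stratum-specific rates are the causally relevant ones.
Within each level — low: 75.8% vs 87.8%; high: 27.8% vs 36.6% — Drug A is higher every time.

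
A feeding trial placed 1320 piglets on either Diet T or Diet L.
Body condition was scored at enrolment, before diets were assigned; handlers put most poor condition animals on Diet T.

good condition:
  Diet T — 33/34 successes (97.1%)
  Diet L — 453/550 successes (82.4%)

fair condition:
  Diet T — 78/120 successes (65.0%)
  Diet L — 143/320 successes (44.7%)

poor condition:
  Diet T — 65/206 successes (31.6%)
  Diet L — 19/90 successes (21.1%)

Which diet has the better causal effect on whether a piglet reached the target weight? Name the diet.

Diet T

Diet T is higher inside every starting body condition stratum but Diet L is higher in aggregate. Whether to stratify depends on how starting body condition relates to the diet.
The imbalance in starting body condition arose from how piglets were allocated, not from anything the diet did; and starting body condition independently affects the outcome. The pooled gap is confounded — condition on starting body condition.
Within each level — good condition: 97.1% vs 82.4%; fair condition: 65.0% vs 44.7%; poor condition: 31.6% vs 21.1% — Diet T is higher every time.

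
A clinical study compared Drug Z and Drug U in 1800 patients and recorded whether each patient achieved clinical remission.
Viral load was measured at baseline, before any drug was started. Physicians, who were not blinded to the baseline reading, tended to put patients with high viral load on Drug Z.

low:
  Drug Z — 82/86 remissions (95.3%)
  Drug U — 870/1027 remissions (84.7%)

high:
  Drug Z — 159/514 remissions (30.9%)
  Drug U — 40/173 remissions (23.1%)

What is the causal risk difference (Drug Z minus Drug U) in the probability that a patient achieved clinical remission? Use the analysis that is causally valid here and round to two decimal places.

+0.10

Viral load satisfies the back-door criterion: it is not a descendant of the drug, and it blocks the spurious path from drug to outcome. Adjusting for it (i.e., using the within-viral load rates) gives the causal effect.
Adjusting over the population distribution of viral load: 0.618·(0.953−0.847) + 0.382·(0.309−0.231) = +0.096.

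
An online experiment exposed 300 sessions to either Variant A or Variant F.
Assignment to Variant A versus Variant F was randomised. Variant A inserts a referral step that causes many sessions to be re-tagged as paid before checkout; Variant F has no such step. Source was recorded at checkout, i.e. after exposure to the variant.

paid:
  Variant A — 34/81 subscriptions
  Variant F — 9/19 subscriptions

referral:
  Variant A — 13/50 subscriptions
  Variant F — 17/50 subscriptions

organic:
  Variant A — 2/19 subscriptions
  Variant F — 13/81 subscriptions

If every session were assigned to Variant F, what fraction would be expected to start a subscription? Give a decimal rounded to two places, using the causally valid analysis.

Within every traffic source level Variant F has the higher rate, yet pooled Variant A does — Simpson's reversal.
Traffic source is recorded after the variant and is itself shifted by it — it sits on the causal path from variant to outcome. Conditioning on a mediator would strip out part of the effect we want; the pooled comparison gives the total causal effect.
So P(outcome | do(Variant F)) is just the pooled rate for Variant F: 39/150 = 0.260.

0.26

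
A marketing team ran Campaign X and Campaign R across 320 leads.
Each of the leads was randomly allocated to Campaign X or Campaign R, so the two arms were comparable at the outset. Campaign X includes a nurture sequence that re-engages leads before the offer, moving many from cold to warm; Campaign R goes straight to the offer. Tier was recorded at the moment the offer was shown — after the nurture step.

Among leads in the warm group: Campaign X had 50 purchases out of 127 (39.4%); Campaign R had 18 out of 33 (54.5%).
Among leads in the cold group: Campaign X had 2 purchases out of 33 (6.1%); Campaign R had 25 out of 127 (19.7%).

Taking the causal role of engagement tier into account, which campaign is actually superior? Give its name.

Campaign R is higher inside every engagement tier stratum but Campaign X is higher in aggregate. Whether to stratify depends on how engagement tier relates to the campaign.
Engagement tier is recorded after the campaign and is itself shifted by it — it sits on the causal path from campaign to outcome. Conditioning on a mediator would strip out part of the effect we want; the pooled comparison gives the total causal effect.
Pooled: Campaign X 32.5% vs Campaign R 26.9%; Campaign X is higher overall.

Campaign X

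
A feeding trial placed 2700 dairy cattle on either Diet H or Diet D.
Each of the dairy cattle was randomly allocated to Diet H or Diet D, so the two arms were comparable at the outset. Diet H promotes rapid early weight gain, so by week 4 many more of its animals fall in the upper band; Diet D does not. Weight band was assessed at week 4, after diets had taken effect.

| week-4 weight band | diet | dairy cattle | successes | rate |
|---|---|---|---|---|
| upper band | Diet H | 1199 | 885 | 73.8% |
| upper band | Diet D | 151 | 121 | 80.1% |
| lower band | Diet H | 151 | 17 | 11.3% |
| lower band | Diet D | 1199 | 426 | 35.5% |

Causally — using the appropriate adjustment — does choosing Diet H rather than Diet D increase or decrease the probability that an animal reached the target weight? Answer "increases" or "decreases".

Week-4 weight band is recorded after the diet and is itself shifted by it — it sits on the causal path from diet to outcome. Conditioning on a mediator would strip out part of the effect we want; the pooled comparison gives the total causal effect.
Pooled: Diet H 66.8% vs Diet D 40.5%; Diet H is higher overall.

increases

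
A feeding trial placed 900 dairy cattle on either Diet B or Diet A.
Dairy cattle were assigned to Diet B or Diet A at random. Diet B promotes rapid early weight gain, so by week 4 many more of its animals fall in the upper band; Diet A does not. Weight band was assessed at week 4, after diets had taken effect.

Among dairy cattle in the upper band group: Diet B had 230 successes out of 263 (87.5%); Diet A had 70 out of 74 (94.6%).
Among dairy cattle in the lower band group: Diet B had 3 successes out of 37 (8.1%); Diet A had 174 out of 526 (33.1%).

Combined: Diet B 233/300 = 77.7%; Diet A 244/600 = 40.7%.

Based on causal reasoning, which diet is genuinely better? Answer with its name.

Week-4 weight band lies on the pathway diet → week-4 weight band → outcome, so adjusting for it blocks the indirect effect. For the total causal effect of diet, use the unadjusted pooled rates.
Pooled: Diet B 77.7% vs Diet A 40.7%; Diet B is higher overall.

Diet B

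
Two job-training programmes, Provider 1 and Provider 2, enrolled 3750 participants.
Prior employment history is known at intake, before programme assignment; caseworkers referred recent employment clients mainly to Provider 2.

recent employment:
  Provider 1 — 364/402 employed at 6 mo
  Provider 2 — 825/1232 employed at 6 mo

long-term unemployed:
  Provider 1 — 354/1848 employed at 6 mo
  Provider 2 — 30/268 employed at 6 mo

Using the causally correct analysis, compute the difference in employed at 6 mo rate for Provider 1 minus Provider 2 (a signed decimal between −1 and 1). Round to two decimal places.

+0.15

Prior employment history satisfies the back-door criterion: it is not a descendant of the programme, and it blocks the spurious path from programme to outcome. Adjusting for it (i.e., using the within-prior employment history rates) gives the causal effect.
Adjusting over the population distribution of prior employment history: 0.436·(0.905−0.670) + 0.564·(0.192−0.112) = +0.148.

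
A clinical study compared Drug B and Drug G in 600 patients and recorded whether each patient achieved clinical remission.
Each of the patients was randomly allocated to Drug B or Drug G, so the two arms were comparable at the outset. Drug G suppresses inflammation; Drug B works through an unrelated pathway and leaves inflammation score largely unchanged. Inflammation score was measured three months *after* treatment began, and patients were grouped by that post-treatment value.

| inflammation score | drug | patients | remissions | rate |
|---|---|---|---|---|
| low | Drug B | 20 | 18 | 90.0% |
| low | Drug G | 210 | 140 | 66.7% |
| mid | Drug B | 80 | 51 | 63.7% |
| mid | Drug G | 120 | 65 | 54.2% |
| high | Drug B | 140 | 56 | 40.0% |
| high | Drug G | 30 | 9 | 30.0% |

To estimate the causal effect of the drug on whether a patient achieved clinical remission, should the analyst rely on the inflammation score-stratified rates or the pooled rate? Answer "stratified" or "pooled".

Drug B is higher inside every inflammation score stratum but Drug G is higher in aggregate. Whether to stratify depends on how inflammation score relates to the drug.
The distribution of inflammation score is itself part of what the drug does — it is an intermediate outcome. Holding it fixed would remove that part of the effect; the total effect is the pooled difference.
Pooled: Drug B 52.1% vs Drug G 59.4%; Drug G is higher overall.

pooled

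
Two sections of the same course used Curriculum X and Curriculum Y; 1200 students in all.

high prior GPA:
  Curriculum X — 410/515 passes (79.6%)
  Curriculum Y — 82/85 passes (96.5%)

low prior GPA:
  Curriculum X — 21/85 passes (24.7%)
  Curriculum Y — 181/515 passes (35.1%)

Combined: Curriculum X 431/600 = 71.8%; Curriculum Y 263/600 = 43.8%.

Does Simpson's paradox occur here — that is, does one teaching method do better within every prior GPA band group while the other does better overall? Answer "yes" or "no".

yes

Within each prior GPA band level (high prior GPA 79.6% vs 96.5%; low prior GPA 24.7% vs 35.1%), Curriculum Y has the higher rate every time. Pooled: 71.8% vs 43.8% — Curriculum X has the higher rate overall. The two comparisons disagree.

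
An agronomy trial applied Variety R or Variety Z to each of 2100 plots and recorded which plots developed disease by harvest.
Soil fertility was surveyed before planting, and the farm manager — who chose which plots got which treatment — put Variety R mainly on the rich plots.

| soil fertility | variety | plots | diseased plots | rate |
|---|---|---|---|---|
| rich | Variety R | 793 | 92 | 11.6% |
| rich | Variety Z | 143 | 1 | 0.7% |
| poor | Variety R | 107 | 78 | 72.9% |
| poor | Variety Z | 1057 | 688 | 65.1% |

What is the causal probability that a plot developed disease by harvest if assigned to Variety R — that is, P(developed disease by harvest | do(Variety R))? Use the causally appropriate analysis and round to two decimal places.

Nothing the variety does changes soil fertility; the imbalance is an allocation artefact. With soil fertility also predicting the outcome, the pooled figure is confounded, and the within-stratum comparison is the causal one.
Standardising Variety R to the population soil fertility mix: 0.446·92/793 + 0.554·78/107 = 0.456.

0.46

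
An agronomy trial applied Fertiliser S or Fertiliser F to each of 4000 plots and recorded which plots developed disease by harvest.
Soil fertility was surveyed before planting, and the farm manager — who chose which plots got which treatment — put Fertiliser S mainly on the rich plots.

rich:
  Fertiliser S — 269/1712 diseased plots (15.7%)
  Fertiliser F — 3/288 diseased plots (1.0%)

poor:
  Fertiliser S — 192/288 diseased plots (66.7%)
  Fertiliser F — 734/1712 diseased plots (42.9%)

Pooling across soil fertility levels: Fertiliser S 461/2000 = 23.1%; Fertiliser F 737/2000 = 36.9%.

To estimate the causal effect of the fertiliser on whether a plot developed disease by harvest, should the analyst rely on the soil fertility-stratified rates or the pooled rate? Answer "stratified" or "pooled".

The stratified and pooled comparisons disagree (Fertiliser F wins within each soil fertility; Fertiliser S wins overall), so the answer turns on the causal role of soil fertility.
Since soil fertility is a pre-existing factor (not a product of the fertiliser) and it affects the outcome on its own, it is a confounder. The stratified rates, not the pooled rate, identify the causal effect.
Within each level — rich: 15.7% vs 1.0%; poor: 66.7% vs 42.9% — Fertiliser F is lower every time.

stratified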